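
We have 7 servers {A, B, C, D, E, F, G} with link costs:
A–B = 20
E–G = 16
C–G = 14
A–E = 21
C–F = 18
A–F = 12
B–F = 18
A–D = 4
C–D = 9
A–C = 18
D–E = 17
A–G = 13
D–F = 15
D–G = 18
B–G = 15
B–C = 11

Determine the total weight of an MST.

Kruskal: consider edges lightest-first.
A–D (4): add. Components now {A,D} {B} {C} {E} {F} {G}
C–D (9): add. Components now {A,C,D} {B} {E} {F} {G}
B–C (11): add. Components now {A,B,C,D} {E} {F} {G}
A–F (12): add. Components now {A,B,C,D,F} {E} {G}
A–G (13): add. Components now {A,B,C,D,F,G} {E}
C–G (14): skip — C and G already connected.
B–G (15): skip — B and G already connected.
D–F (15): skip — D and F already connected.
E–G (16): add. Components now {A,B,C,D,E,F,G}
MST edges: A–D, C–D, B–C, A–F, A–G, E–G; total weight 4+9+11+12+13+16 = 65.

65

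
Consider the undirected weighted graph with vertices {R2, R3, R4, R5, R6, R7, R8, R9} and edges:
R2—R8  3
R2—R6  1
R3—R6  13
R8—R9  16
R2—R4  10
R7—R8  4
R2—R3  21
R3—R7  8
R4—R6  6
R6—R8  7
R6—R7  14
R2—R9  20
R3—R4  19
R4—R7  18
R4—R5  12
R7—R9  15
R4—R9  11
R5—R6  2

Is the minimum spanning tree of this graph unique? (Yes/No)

Yes

Sort edges by weight, then run Kruskal:
R2—R6 (1): add — endpoints in different components.
R5—R6 (2): add — endpoints in different components.
R2—R8 (3): add — endpoints in different components.
R7—R8 (4): add — endpoints in different components.
R4—R6 (6): add — endpoints in different components.
R6—R8 (7): skip — R8 and R6 already connected.
R3—R7 (8): add — endpoints in different components.
R2—R4 (10): skip — R4 and R2 already connected.
R4—R9 (11): add — endpoints in different components.
Every non-tree edge has weight strictly greater than the heaviest edge on the tree path between its endpoints, so the MST is unique.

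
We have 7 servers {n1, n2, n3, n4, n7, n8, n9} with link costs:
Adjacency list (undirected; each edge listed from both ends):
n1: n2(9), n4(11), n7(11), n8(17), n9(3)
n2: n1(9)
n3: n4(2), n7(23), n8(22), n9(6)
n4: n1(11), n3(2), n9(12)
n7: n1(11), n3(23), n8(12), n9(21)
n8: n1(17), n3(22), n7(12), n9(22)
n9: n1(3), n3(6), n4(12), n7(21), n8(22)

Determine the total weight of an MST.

Sort edges by weight, then run Kruskal:
n3-n4 (2): add — endpoints in different components.
n1-n9 (3): add — endpoints in different components.
n3-n9 (6): add — endpoints in different components.
n1-n2 (9): add — endpoints in different components.
n1-n4 (11): skip — n4 and n1 already connected.
n1-n7 (11): add — endpoints in different components.
n4-n9 (12): skip — n4 and n9 already connected.
n7-n8 (12): add — endpoints in different components.
MST edges: n3-n4, n1-n9, n3-n9, n1-n2, n1-n7, n7-n8; total weight 2+3+6+9+11+12 = 43.

43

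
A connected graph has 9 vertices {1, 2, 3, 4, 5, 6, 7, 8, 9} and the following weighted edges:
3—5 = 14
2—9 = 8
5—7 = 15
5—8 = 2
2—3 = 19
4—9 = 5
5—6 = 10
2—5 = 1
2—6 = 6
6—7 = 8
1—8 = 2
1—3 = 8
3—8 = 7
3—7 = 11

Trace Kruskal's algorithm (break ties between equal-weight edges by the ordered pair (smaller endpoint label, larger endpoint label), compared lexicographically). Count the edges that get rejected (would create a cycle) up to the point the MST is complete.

Kruskal: consider edges lightest-first.
2—5 (1): add — endpoints in different components.
1—8 (2): add — endpoints in different components.
5—8 (2): add — endpoints in different components.
4—9 (5): add — endpoints in different components.
2—6 (6): add — endpoints in different components.
3—8 (7): add — endpoints in different components.
1—3 (8): skip — 1 and 3 already connected.
2—9 (8): add — endpoints in different components.
6—7 (8): add — endpoints in different components.
Edges rejected before the tree was complete: 1.

1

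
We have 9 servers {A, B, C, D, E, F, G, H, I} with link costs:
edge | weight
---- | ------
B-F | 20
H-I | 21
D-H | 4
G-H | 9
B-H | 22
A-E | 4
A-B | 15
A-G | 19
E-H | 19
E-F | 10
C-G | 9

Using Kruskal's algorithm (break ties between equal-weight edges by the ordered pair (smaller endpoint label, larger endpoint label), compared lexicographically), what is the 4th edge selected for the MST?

Kruskal's algorithm — process edges by increasing weight (ties by edge label):
A-E (4): add — endpoints in different components.
D-H (4): add — endpoints in different components.
C-G (9): add — endpoints in different components.
G-H (9): add — endpoints in different components.
E-F (10): add — endpoints in different components.
A-B (15): add — endpoints in different components.
A-G (19): add — endpoints in different components.
E-H (19): skip — E and H already connected.
B-F (20): skip — B and F already connected.
H-I (21): add — endpoints in different components.
The 4th edge added is G-H.

G-H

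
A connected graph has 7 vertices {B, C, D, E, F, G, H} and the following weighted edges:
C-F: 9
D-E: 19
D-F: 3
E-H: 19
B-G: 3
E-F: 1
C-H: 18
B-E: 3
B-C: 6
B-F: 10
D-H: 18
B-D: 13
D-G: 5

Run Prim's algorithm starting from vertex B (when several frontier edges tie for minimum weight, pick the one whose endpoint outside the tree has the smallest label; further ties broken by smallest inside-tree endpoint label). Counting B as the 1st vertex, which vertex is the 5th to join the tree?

G

Prim's algorithm from B:
Step 1: cheapest edge leaving the tree is B-E (3); add E.
Step 2: cheapest edge leaving the tree is E-F (1); add F.
Step 3: cheapest edge leaving the tree is D-F (3); add D.
Step 4: cheapest edge leaving the tree is B-G (3); add G.
Step 5: cheapest edge leaving the tree is B-C (6); add C.
Step 6: cheapest edge leaving the tree is C-H (18); add H.
Vertex order: B, E, F, D, G, C, H. The 5th vertex is G.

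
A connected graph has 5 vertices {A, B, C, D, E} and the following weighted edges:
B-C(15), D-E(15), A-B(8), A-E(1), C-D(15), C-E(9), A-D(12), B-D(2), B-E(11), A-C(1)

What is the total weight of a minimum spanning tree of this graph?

12

Sort edges by weight, then run Kruskal:
A-C (1): add. Components now {A,C} {B} {D} {E}
A-E (1): add. Components now {A,C,E} {B} {D}
B-D (2): add. Components now {A,C,E} {B,D}
A-B (8): add. Components now {A,B,C,D,E}
MST edges: A-C, A-E, B-D, A-B; total weight 1+1+2+8 = 12.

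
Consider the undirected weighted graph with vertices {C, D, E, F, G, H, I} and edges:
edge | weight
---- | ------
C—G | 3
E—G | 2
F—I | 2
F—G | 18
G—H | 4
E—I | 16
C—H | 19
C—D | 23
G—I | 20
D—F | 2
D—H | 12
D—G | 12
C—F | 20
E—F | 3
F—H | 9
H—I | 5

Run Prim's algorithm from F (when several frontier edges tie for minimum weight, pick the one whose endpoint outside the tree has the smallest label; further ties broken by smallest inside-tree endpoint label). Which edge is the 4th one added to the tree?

Prim's algorithm from F:
Step 1: cheapest edge leaving the tree is D—F (2); add D.
Step 2: cheapest edge leaving the tree is F—I (2); add I.
Step 3: cheapest edge leaving the tree is E—F (3); add E.
Step 4: cheapest edge leaving the tree is E—G (2); add G.
Step 5: cheapest edge leaving the tree is C—G (3); add C.
Step 6: cheapest edge leaving the tree is G—H (4); add H.
The 4th edge added is E—G.

E-G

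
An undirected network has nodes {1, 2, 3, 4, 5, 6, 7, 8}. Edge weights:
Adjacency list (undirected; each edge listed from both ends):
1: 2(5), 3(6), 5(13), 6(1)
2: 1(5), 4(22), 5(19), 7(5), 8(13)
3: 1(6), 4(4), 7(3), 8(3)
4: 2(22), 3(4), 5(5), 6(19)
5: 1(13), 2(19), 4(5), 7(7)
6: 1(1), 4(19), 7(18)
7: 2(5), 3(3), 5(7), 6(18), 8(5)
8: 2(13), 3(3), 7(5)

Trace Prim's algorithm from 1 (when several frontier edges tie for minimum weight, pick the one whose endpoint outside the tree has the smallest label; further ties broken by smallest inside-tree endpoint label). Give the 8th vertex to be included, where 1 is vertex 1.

5

Grow the tree from 1 using Prim:
Step 1: cheapest edge leaving the tree is 1—6 (1); add 6.
Step 2: cheapest edge leaving the tree is 1—2 (5); add 2.
Step 3: cheapest edge leaving the tree is 2—7 (5); add 7.
Step 4: cheapest edge leaving the tree is 3—7 (3); add 3.
Step 5: cheapest edge leaving the tree is 3—8 (3); add 8.
Step 6: cheapest edge leaving the tree is 3—4 (4); add 4.
Step 7: cheapest edge leaving the tree is 4—5 (5); add 5.
Vertex order: 1, 6, 2, 7, 3, 8, 4, 5. The 8th vertex is 5.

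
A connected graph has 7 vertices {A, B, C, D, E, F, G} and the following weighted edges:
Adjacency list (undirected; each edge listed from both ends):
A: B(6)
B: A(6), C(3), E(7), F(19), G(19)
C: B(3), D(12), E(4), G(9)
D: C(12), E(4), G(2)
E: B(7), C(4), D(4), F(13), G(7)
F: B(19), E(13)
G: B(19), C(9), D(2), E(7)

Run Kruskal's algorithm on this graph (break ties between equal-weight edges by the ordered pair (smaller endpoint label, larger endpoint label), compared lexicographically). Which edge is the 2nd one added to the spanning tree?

Sort edges by weight, then run Kruskal:
D—G (2): add — endpoints in different components.
B—C (3): add — endpoints in different components.
C—E (4): add — endpoints in different components.
D—E (4): add — endpoints in different components.
A—B (6): add — endpoints in different components.
B—E (7): skip — B and E already connected.
E—G (7): skip — E and G already connected.
C—G (9): skip — C and G already connected.
C—D (12): skip — C and D already connected.
E—F (13): add — endpoints in different components.
The 2nd edge added is B—C.

B-C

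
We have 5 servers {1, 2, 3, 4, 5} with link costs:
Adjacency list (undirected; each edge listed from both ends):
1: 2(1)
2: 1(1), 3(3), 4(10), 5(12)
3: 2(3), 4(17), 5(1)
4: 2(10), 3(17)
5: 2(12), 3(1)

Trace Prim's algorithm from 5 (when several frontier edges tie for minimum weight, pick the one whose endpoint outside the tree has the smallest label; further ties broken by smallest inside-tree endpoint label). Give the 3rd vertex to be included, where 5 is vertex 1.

2

Grow the tree from 5 using Prim:
Step 1: cheapest edge leaving the tree is 3 5 (1); add 3.
Step 2: cheapest edge leaving the tree is 2 3 (3); add 2.
Step 3: cheapest edge leaving the tree is 1 2 (1); add 1.
Step 4: cheapest edge leaving the tree is 2 4 (10); add 4.
Vertex order: 5, 3, 2, 1, 4. The 3rd vertex is 2.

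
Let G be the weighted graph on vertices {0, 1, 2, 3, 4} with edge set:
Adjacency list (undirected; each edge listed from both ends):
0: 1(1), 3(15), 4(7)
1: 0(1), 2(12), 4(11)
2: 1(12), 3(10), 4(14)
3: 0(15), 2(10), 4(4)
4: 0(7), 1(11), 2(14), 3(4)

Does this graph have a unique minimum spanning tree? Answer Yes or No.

Yes

Kruskal: consider edges lightest-first.
0—1 (1): add — endpoints in different components.
3—4 (4): add — endpoints in different components.
0—4 (7): add — endpoints in different components.
2—3 (10): add — endpoints in different components.
Every non-tree edge has weight strictly greater than the heaviest edge on the tree path between its endpoints, so the MST is unique.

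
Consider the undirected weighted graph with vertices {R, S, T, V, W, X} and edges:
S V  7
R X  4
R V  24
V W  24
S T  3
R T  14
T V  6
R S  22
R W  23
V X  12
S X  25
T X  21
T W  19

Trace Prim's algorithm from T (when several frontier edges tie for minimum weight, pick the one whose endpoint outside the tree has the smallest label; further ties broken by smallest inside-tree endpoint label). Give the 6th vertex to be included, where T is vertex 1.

W

Grow the tree from T using Prim:
Step 1: cheapest edge leaving the tree is S T (3); add S.
Step 2: cheapest edge leaving the tree is T V (6); add V.
Step 3: cheapest edge leaving the tree is V X (12); add X.
Step 4: cheapest edge leaving the tree is R X (4); add R.
Step 5: cheapest edge leaving the tree is T W (19); add W.
Vertex order: T, S, V, X, R, W. The 6th vertex is W.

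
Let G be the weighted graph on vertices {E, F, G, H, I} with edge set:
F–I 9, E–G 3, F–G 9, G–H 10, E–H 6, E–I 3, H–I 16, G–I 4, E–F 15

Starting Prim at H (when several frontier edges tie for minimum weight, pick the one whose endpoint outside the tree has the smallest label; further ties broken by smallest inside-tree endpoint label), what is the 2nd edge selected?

E-G

Grow the tree from H using Prim:
Step 1: cheapest edge leaving the tree is E–H (6); add E.
Step 2: cheapest edge leaving the tree is E–G (3); add G.
Step 3: cheapest edge leaving the tree is E–I (3); add I.
Step 4: cheapest edge leaving the tree is F–G (9); add F.
The 2nd edge added is E–G.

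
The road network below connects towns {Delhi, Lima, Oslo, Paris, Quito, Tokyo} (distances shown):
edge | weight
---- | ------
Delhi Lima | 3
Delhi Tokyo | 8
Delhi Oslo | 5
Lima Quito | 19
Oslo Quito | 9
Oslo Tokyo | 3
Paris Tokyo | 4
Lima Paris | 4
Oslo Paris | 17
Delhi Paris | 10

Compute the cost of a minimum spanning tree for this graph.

Grow the tree from Paris using Prim:
Step 1: cheapest edge leaving the tree is Lima Paris (4); add Lima.
Step 2: cheapest edge leaving the tree is Delhi Lima (3); add Delhi.
Step 3: cheapest edge leaving the tree is Paris Tokyo (4); add Tokyo.
Step 4: cheapest edge leaving the tree is Oslo Tokyo (3); add Oslo.
Step 5: cheapest edge leaving the tree is Oslo Quito (9); add Quito.
MST edges: Lima Paris, Delhi Lima, Paris Tokyo, Oslo Tokyo, Oslo Quito; total weight 4+3+4+3+9 = 23.

23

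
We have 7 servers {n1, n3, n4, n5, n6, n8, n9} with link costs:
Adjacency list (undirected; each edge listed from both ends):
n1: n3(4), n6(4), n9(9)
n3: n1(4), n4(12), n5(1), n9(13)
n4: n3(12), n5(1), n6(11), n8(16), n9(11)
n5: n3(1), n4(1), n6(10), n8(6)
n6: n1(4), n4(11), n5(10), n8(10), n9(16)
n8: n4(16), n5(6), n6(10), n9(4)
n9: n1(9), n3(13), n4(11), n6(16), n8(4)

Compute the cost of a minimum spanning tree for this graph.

Prim, starting at n1.
Step 1: cheapest edge leaving the tree is n1 n3 (4); add n3.
Step 2: cheapest edge leaving the tree is n3 n5 (1); add n5.
Step 3: cheapest edge leaving the tree is n4 n5 (1); add n4.
Step 4: cheapest edge leaving the tree is n1 n6 (4); add n6.
Step 5: cheapest edge leaving the tree is n5 n8 (6); add n8.
Step 6: cheapest edge leaving the tree is n8 n9 (4); add n9.
MST edges: n1 n3, n3 n5, n4 n5, n1 n6, n5 n8, n8 n9; total weight 4+1+1+4+6+4 = 20.

20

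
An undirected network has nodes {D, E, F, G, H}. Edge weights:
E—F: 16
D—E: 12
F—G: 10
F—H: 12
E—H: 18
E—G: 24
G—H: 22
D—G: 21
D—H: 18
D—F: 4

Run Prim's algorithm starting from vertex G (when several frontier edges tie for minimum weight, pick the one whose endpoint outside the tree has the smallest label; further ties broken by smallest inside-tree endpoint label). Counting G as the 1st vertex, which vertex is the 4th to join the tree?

E

Prim, starting at G.
Step 1: cheapest edge leaving the tree is F—G (10); add F.
Step 2: cheapest edge leaving the tree is D—F (4); add D.
Step 3: cheapest edge leaving the tree is D—E (12); add E.
Step 4: cheapest edge leaving the tree is F—H (12); add H.
Vertex order: G, F, D, E, H. The 4th vertex is E.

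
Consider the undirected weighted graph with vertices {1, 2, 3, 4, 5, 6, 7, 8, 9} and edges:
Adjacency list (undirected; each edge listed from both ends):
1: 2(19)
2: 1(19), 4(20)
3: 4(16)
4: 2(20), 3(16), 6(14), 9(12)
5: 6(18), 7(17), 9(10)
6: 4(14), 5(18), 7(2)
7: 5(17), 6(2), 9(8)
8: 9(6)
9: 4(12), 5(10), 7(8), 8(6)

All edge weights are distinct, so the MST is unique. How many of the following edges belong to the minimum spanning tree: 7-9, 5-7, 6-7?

2

Kruskal: consider edges lightest-first.
6-7 (2): add — endpoints in different components.
8-9 (6): add — endpoints in different components.
7-9 (8): add — endpoints in different components.
5-9 (10): add — endpoints in different components.
4-9 (12): add — endpoints in different components.
4-6 (14): skip — 4 and 6 already connected.
3-4 (16): add — endpoints in different components.
5-7 (17): skip — 5 and 7 already connected.
5-6 (18): skip — 5 and 6 already connected.
1-2 (19): add — endpoints in different components.
2-4 (20): add — endpoints in different components.
MST edge set: {6-7, 8-9, 7-9, 5-9, 4-9, 3-4, 1-2, 2-4}.
Of the listed edges, {7-9, 6-7} are in the MST → 2.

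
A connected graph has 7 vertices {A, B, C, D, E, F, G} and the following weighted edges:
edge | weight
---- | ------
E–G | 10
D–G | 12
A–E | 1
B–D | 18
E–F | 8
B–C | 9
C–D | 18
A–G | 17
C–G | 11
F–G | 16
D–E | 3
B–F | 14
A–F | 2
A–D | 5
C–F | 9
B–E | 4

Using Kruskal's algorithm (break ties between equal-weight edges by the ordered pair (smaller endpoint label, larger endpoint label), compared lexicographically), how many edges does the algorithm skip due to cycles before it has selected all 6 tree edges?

3

Kruskal's algorithm — process edges by increasing weight (ties by edge label):
A–E (1): add. Components now {A,E} {B} {C} {D} {F} {G}
A–F (2): add. Components now {A,E,F} {B} {C} {D} {G}
D–E (3): add. Components now {A,D,E,F} {B} {C} {G}
B–E (4): add. Components now {A,B,D,E,F} {C} {G}
A–D (5): skip — A and D already connected.
E–F (8): skip — E and F already connected.
B–C (9): add. Components now {A,B,C,D,E,F} {G}
C–F (9): skip — C and F already connected.
E–G (10): add. Components now {A,B,C,D,E,F,G}
Edges rejected before the tree was complete: 3.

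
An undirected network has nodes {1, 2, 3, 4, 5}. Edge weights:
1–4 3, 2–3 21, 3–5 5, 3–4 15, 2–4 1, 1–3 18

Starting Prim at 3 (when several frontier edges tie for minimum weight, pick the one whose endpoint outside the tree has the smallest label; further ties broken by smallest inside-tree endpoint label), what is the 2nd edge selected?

3-4

Grow the tree from 3 using Prim:
Step 1: cheapest edge leaving the tree is 3–5 (5); add 5.
Step 2: cheapest edge leaving the tree is 3–4 (15); add 4.
Step 3: cheapest edge leaving the tree is 2–4 (1); add 2.
Step 4: cheapest edge leaving the tree is 1–4 (3); add 1.
The 2nd edge added is 3–4.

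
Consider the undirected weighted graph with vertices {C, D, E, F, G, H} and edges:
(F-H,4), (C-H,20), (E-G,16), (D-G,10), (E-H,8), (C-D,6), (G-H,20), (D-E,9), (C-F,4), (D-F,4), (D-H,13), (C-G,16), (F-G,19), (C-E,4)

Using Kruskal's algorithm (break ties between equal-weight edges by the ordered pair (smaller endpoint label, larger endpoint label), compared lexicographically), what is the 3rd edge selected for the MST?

D-F

Kruskal: consider edges lightest-first.
C-E (4): add. Components now {C,E} {D} {F} {G} {H}
C-F (4): add. Components now {C,E,F} {D} {G} {H}
D-F (4): add. Components now {C,D,E,F} {G} {H}
F-H (4): add. Components now {C,D,E,F,H} {G}
C-D (6): skip — C and D already connected.
E-H (8): skip — E and H already connected.
D-E (9): skip — D and E already connected.
D-G (10): add. Components now {C,D,E,F,G,H}
The 3rd edge added is D-F.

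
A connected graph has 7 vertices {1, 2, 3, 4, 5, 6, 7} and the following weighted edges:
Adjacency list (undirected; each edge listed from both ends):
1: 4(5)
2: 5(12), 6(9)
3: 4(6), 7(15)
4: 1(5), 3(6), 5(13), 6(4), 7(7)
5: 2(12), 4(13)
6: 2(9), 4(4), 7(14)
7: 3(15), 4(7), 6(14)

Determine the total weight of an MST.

43

Kruskal's algorithm — process edges by increasing weight (ties by edge label):
4-6 (4): add. Components now {1} {2} {3} {4,6} {5} {7}
1-4 (5): add. Components now {1,4,6} {2} {3} {5} {7}
3-4 (6): add. Components now {1,3,4,6} {2} {5} {7}
4-7 (7): add. Components now {1,3,4,6,7} {2} {5}
2-6 (9): add. Components now {1,2,3,4,6,7} {5}
2-5 (12): add. Components now {1,2,3,4,5,6,7}
MST edges: 4-6, 1-4, 3-4, 4-7, 2-6, 2-5; total weight 4+5+6+7+9+12 = 43.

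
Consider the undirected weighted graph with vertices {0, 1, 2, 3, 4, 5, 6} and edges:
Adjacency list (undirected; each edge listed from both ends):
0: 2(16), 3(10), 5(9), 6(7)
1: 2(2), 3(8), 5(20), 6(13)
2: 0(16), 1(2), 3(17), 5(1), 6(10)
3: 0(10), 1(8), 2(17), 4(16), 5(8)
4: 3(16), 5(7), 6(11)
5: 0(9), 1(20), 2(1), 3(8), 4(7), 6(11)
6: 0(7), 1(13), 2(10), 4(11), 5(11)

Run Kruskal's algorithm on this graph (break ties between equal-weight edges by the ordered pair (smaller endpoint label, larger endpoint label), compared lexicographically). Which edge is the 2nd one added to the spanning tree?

1-2

Kruskal: consider edges lightest-first.
2-5 (1): add. Components now {0} {1} {2,5} {3} {4} {6}
1-2 (2): add. Components now {0} {1,2,5} {3} {4} {6}
0-6 (7): add. Components now {0,6} {1,2,5} {3} {4}
4-5 (7): add. Components now {0,6} {1,2,4,5} {3}
1-3 (8): add. Components now {0,6} {1,2,3,4,5}
3-5 (8): skip — 3 and 5 already connected.
0-5 (9): add. Components now {0,1,2,3,4,5,6}
The 2nd edge added is 1-2.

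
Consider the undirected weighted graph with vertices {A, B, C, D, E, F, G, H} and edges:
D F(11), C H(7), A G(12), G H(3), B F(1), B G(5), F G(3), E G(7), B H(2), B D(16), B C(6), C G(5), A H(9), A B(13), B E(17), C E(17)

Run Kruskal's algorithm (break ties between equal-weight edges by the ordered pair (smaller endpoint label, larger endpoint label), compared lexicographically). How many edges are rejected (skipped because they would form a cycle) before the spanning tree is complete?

4

Sort edges by weight, then run Kruskal:
B F (1): add — endpoints in different components.
B H (2): add — endpoints in different components.
F G (3): add — endpoints in different components.
G H (3): skip — G and H already connected.
B G (5): skip — B and G already connected.
C G (5): add — endpoints in different components.
B C (6): skip — B and C already connected.
C H (7): skip — C and H already connected.
E G (7): add — endpoints in different components.
A H (9): add — endpoints in different components.
D F (11): add — endpoints in different components.
Edges rejected before the tree was complete: 4.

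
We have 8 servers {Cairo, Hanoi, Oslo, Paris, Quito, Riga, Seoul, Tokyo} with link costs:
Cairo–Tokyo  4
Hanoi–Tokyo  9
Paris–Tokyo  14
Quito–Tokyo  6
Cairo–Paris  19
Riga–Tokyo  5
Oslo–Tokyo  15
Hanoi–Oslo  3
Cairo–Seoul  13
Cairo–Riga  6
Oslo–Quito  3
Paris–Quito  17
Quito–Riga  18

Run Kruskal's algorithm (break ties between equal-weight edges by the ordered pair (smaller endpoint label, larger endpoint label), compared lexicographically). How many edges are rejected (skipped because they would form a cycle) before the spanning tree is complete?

Kruskal: consider edges lightest-first.
Hanoi–Oslo (3): add — endpoints in different components.
Oslo–Quito (3): add — endpoints in different components.
Cairo–Tokyo (4): add — endpoints in different components.
Riga–Tokyo (5): add — endpoints in different components.
Cairo–Riga (6): skip — Cairo and Riga already connected.
Quito–Tokyo (6): add — endpoints in different components.
Hanoi–Tokyo (9): skip — Tokyo and Hanoi already connected.
Cairo–Seoul (13): add — endpoints in different components.
Paris–Tokyo (14): add — endpoints in different components.
Edges rejected before the tree was complete: 2.

2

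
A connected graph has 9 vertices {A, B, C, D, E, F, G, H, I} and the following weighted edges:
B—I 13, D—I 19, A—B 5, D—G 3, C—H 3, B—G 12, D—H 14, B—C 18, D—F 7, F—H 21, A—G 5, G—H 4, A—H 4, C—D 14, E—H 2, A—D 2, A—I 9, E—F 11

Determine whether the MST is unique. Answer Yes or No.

No

Kruskal's algorithm — process edges by increasing weight (ties by edge label):
A—D (2): add — endpoints in different components.
E—H (2): add — endpoints in different components.
C—H (3): add — endpoints in different components.
D—G (3): add — endpoints in different components.
A—H (4): add — endpoints in different components.
G—H (4): skip — G and H already connected.
A—B (5): add — endpoints in different components.
A—G (5): skip — A and G already connected.
D—F (7): add — endpoints in different components.
A—I (9): add — endpoints in different components.
Non-tree edge G—H has weight 4, equal to the heaviest edge on its tree cycle — swapping gives another MST of the same weight. Not unique.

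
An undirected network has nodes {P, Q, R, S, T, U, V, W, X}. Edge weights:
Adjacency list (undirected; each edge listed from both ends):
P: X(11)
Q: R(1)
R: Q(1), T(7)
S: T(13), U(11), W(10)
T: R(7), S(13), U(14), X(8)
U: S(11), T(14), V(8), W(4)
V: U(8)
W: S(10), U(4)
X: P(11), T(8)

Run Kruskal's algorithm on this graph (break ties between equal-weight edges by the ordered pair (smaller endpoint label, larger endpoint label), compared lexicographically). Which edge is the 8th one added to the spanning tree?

Sort edges by weight, then run Kruskal:
Q—R (1): add — endpoints in different components.
U—W (4): add — endpoints in different components.
R—T (7): add — endpoints in different components.
T—X (8): add — endpoints in different components.
U—V (8): add — endpoints in different components.
S—W (10): add — endpoints in different components.
P—X (11): add — endpoints in different components.
S—U (11): skip — U and S already connected.
S—T (13): add — endpoints in different components.
The 8th edge added is S—T.

S-T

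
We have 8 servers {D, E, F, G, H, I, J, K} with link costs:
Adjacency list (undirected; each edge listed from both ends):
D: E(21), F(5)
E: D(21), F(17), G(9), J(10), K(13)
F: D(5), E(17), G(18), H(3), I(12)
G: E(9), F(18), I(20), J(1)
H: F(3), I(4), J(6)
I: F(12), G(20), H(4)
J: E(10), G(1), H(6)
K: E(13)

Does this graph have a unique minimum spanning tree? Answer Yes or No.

Yes

Kruskal: consider edges lightest-first.
G–J (1): add — endpoints in different components.
F–H (3): add — endpoints in different components.
H–I (4): add — endpoints in different components.
D–F (5): add — endpoints in different components.
H–J (6): add — endpoints in different components.
E–G (9): add — endpoints in different components.
E–J (10): skip — E and J already connected.
F–I (12): skip — F and I already connected.
E–K (13): add — endpoints in different components.
Every non-tree edge has weight strictly greater than the heaviest edge on the tree path between its endpoints, so the MST is unique.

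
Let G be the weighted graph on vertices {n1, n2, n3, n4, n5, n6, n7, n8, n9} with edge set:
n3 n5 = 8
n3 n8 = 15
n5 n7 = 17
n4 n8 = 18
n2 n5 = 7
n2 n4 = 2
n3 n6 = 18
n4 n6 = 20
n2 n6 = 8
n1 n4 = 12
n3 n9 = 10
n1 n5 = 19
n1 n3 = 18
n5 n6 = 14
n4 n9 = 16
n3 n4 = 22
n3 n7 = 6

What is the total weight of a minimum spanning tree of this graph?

Grow the tree from n3 using Prim:
Step 1: cheapest edge leaving the tree is n3 n7 (6); add n7.
Step 2: cheapest edge leaving the tree is n3 n5 (8); add n5.
Step 3: cheapest edge leaving the tree is n2 n5 (7); add n2.
Step 4: cheapest edge leaving the tree is n2 n4 (2); add n4.
Step 5: cheapest edge leaving the tree is n2 n6 (8); add n6.
Step 6: cheapest edge leaving the tree is n3 n9 (10); add n9.
Step 7: cheapest edge leaving the tree is n1 n4 (12); add n1.
Step 8: cheapest edge leaving the tree is n3 n8 (15); add n8.
MST edges: n3 n7, n3 n5, n2 n5, n2 n4, n2 n6, n3 n9, n1 n4, n3 n8; total weight 6+8+7+2+8+10+12+15 = 68.

68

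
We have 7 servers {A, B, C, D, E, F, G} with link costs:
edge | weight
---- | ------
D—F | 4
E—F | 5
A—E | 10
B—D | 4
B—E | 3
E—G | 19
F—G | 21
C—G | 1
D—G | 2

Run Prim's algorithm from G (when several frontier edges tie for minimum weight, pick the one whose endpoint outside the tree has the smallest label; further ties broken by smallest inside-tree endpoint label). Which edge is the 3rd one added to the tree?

Prim's algorithm from G:
Step 1: frontier [C—G 1, D—G 2, E—G 19, F—G 21] → take C—G (1); add C.
Step 2: frontier [D—G 2, E—G 19, F—G 21] → take D—G (2); add D.
Step 3: frontier [B—D 4, D—F 4, E—G 19, F—G 21] → take B—D (4); add B.
Step 4: frontier [B—E 3, D—F 4, E—G 19, F—G 21] → take B—E (3); add E.
Step 5: frontier [D—F 4, E—F 5, A—E 10, F—G 21] → take D—F (4); add F.
Step 6: frontier [A—E 10] → take A—E (10); add A.
The 3rd edge added is B—D.

B-D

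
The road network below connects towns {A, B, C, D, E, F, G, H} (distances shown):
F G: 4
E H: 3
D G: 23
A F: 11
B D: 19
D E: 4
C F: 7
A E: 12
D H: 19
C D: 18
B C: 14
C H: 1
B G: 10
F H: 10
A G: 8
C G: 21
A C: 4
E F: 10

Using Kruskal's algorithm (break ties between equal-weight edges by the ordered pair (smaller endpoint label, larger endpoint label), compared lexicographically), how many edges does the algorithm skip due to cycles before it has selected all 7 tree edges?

Sort edges by weight, then run Kruskal:
C H (1): add — endpoints in different components.
E H (3): add — endpoints in different components.
A C (4): add — endpoints in different components.
D E (4): add — endpoints in different components.
F G (4): add — endpoints in different components.
C F (7): add — endpoints in different components.
A G (8): skip — A and G already connected.
B G (10): add — endpoints in different components.
Edges rejected before the tree was complete: 1.

1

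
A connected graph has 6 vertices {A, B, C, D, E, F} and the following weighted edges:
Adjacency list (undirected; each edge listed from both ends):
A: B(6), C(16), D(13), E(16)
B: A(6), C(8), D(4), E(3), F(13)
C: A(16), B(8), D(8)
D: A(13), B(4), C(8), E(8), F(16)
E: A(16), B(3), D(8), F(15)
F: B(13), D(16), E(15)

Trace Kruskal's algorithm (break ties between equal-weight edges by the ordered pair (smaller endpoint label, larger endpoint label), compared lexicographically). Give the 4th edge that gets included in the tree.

B-C

Sort edges by weight, then run Kruskal:
B—E (3): add — endpoints in different components.
B—D (4): add — endpoints in different components.
A—B (6): add — endpoints in different components.
B—C (8): add — endpoints in different components.
C—D (8): skip — C and D already connected.
D—E (8): skip — D and E already connected.
A—D (13): skip — A and D already connected.
B—F (13): add — endpoints in different components.
The 4th edge added is B—C.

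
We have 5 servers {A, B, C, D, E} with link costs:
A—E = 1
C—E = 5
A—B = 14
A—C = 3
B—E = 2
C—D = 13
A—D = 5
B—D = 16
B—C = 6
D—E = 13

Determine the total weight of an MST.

Sort edges by weight, then run Kruskal:
A—E (1): add. Components now {A,E} {B} {C} {D}
B—E (2): add. Components now {A,B,E} {C} {D}
A—C (3): add. Components now {A,B,C,E} {D}
A—D (5): add. Components now {A,B,C,D,E}
MST edges: A—E, B—E, A—C, A—D; total weight 1+2+3+5 = 11.

11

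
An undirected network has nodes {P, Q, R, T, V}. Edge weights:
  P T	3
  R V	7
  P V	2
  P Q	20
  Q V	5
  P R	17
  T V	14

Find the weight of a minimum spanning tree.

Kruskal: consider edges lightest-first.
P V (2): add. Components now {P,V} {R} {Q} {T}
P T (3): add. Components now {P,T,V} {R} {Q}
Q V (5): add. Components now {P,Q,T,V} {R}
R V (7): add. Components now {P,Q,R,T,V}
MST edges: P V, P T, Q V, R V; total weight 2+3+5+7 = 17.

17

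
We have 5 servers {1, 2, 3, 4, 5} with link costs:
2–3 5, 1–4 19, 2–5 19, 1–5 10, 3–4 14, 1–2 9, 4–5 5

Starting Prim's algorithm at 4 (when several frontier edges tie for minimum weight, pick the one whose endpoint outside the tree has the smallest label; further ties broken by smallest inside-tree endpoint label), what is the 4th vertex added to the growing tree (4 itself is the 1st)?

2

Prim, starting at 4.
Step 1: frontier [4–5 5, 3–4 14, 1–4 19] → take 4–5 (5); add 5.
Step 2: frontier [3–4 14, 1–4 19, 1–5 10, 2–5 19] → take 1–5 (10); add 1.
Step 3: frontier [1–2 9, 3–4 14, 2–5 19] → take 1–2 (9); add 2.
Step 4: frontier [2–3 5, 3–4 14] → take 2–3 (5); add 3.
Vertex order: 4, 5, 1, 2, 3. The 4th vertex is 2.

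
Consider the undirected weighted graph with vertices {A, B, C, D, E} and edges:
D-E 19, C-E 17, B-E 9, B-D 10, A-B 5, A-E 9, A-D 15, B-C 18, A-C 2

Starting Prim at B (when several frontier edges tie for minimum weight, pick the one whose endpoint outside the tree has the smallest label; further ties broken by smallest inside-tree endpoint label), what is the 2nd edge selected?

A-C

Prim, starting at B.
Step 1: cheapest edge leaving the tree is A-B (5); add A.
Step 2: cheapest edge leaving the tree is A-C (2); add C.
Step 3: cheapest edge leaving the tree is A-E (9); add E.
Step 4: cheapest edge leaving the tree is B-D (10); add D.
The 2nd edge added is A-C.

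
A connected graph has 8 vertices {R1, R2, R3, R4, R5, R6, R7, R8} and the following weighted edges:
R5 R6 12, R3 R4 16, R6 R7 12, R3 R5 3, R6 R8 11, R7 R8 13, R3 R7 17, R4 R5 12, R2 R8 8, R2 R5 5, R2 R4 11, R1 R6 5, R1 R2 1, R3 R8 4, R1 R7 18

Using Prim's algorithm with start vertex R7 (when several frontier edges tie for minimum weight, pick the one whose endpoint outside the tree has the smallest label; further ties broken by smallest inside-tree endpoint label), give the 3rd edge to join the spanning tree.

R1-R2

Prim, starting at R7.
Step 1: cheapest edge leaving the tree is R6 R7 (12); add R6.
Step 2: cheapest edge leaving the tree is R1 R6 (5); add R1.
Step 3: cheapest edge leaving the tree is R1 R2 (1); add R2.
Step 4: cheapest edge leaving the tree is R2 R5 (5); add R5.
Step 5: cheapest edge leaving the tree is R3 R5 (3); add R3.
Step 6: cheapest edge leaving the tree is R3 R8 (4); add R8.
Step 7: cheapest edge leaving the tree is R2 R4 (11); add R4.
The 3rd edge added is R1 R2.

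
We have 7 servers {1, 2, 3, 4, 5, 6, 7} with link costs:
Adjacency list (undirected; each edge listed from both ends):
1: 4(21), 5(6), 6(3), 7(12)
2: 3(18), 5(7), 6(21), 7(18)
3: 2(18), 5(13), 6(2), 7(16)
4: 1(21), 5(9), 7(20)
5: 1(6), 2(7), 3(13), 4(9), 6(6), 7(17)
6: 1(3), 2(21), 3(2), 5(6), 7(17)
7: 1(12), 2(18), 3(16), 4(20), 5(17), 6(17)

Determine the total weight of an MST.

Prim's algorithm from 3:
Step 1: cheapest edge leaving the tree is 3 6 (2); add 6.
Step 2: cheapest edge leaving the tree is 1 6 (3); add 1.
Step 3: cheapest edge leaving the tree is 1 5 (6); add 5.
Step 4: cheapest edge leaving the tree is 2 5 (7); add 2.
Step 5: cheapest edge leaving the tree is 4 5 (9); add 4.
Step 6: cheapest edge leaving the tree is 1 7 (12); add 7.
MST edges: 3 6, 1 6, 1 5, 2 5, 4 5, 1 7; total weight 2+3+6+7+9+12 = 39.

39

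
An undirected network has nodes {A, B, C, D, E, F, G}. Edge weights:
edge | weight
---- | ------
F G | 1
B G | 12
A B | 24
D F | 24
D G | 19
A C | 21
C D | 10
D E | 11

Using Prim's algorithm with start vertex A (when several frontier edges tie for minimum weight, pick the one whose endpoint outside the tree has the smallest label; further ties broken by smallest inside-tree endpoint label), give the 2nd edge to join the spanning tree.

C-D

Grow the tree from A using Prim:
Step 1: cheapest edge leaving the tree is A C (21); add C.
Step 2: cheapest edge leaving the tree is C D (10); add D.
Step 3: cheapest edge leaving the tree is D E (11); add E.
Step 4: cheapest edge leaving the tree is D G (19); add G.
Step 5: cheapest edge leaving the tree is F G (1); add F.
Step 6: cheapest edge leaving the tree is B G (12); add B.
The 2nd edge added is C D.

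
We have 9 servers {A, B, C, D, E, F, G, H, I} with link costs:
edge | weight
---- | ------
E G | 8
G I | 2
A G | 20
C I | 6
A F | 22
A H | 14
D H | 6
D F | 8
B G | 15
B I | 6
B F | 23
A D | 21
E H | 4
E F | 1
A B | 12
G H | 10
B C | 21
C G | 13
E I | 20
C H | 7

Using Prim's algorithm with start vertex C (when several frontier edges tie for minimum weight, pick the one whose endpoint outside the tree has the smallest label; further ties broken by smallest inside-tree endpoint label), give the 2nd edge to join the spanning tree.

Grow the tree from C using Prim:
Step 1: cheapest edge leaving the tree is C I (6); add I.
Step 2: cheapest edge leaving the tree is G I (2); add G.
Step 3: cheapest edge leaving the tree is B I (6); add B.
Step 4: cheapest edge leaving the tree is C H (7); add H.
Step 5: cheapest edge leaving the tree is E H (4); add E.
Step 6: cheapest edge leaving the tree is E F (1); add F.
Step 7: cheapest edge leaving the tree is D H (6); add D.
Step 8: cheapest edge leaving the tree is A B (12); add A.
The 2nd edge added is G I.

G-I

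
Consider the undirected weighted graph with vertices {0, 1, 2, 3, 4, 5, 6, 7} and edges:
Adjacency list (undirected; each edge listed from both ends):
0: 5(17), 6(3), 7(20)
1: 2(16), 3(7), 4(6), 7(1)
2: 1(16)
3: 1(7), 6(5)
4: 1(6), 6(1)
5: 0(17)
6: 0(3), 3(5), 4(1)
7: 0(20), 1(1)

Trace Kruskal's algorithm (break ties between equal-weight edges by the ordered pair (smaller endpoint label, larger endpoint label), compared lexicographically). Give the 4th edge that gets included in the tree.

3-6

Kruskal's algorithm — process edges by increasing weight (ties by edge label):
1–7 (1): add — endpoints in different components.
4–6 (1): add — endpoints in different components.
0–6 (3): add — endpoints in different components.
3–6 (5): add — endpoints in different components.
1–4 (6): add — endpoints in different components.
1–3 (7): skip — 1 and 3 already connected.
1–2 (16): add — endpoints in different components.
0–5 (17): add — endpoints in different components.
The 4th edge added is 3–6.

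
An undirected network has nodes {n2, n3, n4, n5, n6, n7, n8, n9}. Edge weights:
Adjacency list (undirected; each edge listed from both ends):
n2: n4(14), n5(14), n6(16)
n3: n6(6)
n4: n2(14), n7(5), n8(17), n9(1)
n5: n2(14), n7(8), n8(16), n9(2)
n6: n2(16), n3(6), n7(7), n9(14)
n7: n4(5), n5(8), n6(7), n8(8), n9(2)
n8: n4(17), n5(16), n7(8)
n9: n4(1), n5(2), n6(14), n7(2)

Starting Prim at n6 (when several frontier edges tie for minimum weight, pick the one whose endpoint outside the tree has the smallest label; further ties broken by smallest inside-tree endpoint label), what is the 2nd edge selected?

Grow the tree from n6 using Prim:
Step 1: cheapest edge leaving the tree is n3–n6 (6); add n3.
Step 2: cheapest edge leaving the tree is n6–n7 (7); add n7.
Step 3: cheapest edge leaving the tree is n7–n9 (2); add n9.
Step 4: cheapest edge leaving the tree is n4–n9 (1); add n4.
Step 5: cheapest edge leaving the tree is n5–n9 (2); add n5.
Step 6: cheapest edge leaving the tree is n7–n8 (8); add n8.
Step 7: cheapest edge leaving the tree is n2–n4 (14); add n2.
The 2nd edge added is n6–n7.

n6-n7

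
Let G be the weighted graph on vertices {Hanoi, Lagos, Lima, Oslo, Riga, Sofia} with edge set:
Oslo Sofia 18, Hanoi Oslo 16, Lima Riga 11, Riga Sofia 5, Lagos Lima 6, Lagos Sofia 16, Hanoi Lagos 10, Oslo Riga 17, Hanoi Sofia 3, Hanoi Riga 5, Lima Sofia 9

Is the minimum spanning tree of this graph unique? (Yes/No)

No

Kruskal's algorithm — process edges by increasing weight (ties by edge label):
Hanoi Sofia (3): add. Components now {Oslo} {Hanoi,Sofia} {Lagos} {Lima} {Riga}
Hanoi Riga (5): add. Components now {Oslo} {Hanoi,Riga,Sofia} {Lagos} {Lima}
Riga Sofia (5): skip — Sofia and Riga already connected.
Lagos Lima (6): add. Components now {Oslo} {Hanoi,Riga,Sofia} {Lagos,Lima}
Lima Sofia (9): add. Components now {Oslo} {Hanoi,Lagos,Lima,Riga,Sofia}
Hanoi Lagos (10): skip — Hanoi and Lagos already connected.
Lima Riga (11): skip — Lima and Riga already connected.
Hanoi Oslo (16): add. Components now {Hanoi,Lagos,Lima,Oslo,Riga,Sofia}
Non-tree edge Riga Sofia has weight 5, equal to the heaviest edge on its tree cycle — swapping gives another MST of the same weight. Not unique.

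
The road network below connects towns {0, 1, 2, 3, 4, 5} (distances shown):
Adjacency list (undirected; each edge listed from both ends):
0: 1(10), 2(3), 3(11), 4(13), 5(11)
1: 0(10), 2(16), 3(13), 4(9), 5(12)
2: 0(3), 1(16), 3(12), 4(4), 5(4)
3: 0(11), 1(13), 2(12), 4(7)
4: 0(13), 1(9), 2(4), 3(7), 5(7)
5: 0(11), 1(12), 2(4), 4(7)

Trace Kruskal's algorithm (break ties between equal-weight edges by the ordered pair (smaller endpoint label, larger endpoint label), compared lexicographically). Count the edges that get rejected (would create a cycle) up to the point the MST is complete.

Sort edges by weight, then run Kruskal:
0—2 (3): add. Components now {0,2} {1} {3} {4} {5}
2—4 (4): add. Components now {0,2,4} {1} {3} {5}
2—5 (4): add. Components now {0,2,4,5} {1} {3}
3—4 (7): add. Components now {0,2,3,4,5} {1}
4—5 (7): skip — 4 and 5 already connected.
1—4 (9): add. Components now {0,1,2,3,4,5}
Edges rejected before the tree was complete: 1.

1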